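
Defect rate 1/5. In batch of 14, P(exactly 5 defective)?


Binomial: P(X=5) = C(14,5)×p^5×(1-p)^9
= 2002 × 1/3125 × 262144/1953125 = 524812288/6103515625

P(X=5) = 524812288/6103515625 ≈ 8.60%


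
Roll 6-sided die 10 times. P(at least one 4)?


P(no 4)^10 = (5/6)^10 = 9765625/60466176
P(≥1) = 1 - 9765625/60466176 = 50700551/60466176

P = 50700551/60466176 ≈ 83.85%


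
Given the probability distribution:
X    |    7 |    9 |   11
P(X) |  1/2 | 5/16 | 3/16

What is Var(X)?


E[X] = 67/8
E[X²] = 145/2
Var(X) = E[X²] - (E[X])² = 145/2 - 4489/64 = 151/64

Var(X) = 151/64 ≈ 2.3594


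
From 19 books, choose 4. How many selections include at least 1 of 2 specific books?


Complement: C(19,4) - C(17,4) = 3876 - 2380 = 1496

1496


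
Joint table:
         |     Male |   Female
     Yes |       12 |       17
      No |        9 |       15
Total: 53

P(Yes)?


P(Yes) = (12+17)/53 = 29/53

P(Yes) = 29/53 ≈ 54.72%


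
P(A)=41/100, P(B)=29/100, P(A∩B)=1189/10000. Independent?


P(A)×P(B) = 1189/10000
P(A∩B) = 1189/10000
Equal ✓ → Independent

Yes, independent


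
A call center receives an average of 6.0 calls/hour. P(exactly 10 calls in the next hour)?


Poisson(λ=6.0): P(X=10) = e^(-λ)×λ^k/k!
= e^(-6.0) × 6.0^10 / 10!
≈ 0.002478752177 × 60466176 / 3628800 ≈ 0.041303

P(X=10) ≈ 0.041303 ≈ 4.13%


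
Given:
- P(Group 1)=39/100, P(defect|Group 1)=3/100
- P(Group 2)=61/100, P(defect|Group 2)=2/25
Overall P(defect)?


P(B) = Σ P(B|Aᵢ)×P(Aᵢ)
  3/100×39/100 = 117/10000
  2/25×61/100 = 61/1250
Sum = 121/2000

P(defect) = 121/2000 ≈ 6.05%


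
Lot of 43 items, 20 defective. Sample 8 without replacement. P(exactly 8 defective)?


Hypergeometric: C(20,8)×C(23,0)/C(43,8)
= 125970×1/145008513 = 170/195693

P(X=8) = 170/195693 ≈ 0.09%


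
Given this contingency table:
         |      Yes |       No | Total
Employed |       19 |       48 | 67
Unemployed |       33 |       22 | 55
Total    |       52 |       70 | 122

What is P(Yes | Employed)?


P(Yes | Employed) = 19/(19+48) = 19/67

P(Yes|Employed) = 19/67 ≈ 28.36%


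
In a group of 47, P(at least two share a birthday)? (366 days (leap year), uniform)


P(all different) = Π(366-i)/366 for i=0..46
= 0.045628
P(match) = 1 - 0.045628 = 0.954372

P ≈ 0.9544 ≈ 95.44%


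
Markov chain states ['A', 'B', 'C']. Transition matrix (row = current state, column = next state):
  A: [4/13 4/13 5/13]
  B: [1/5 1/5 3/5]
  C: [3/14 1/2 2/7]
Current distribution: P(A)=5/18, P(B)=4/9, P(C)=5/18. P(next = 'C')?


P(next=C) = Σᵢ P(now=i)×P(i→C)
= 5/18×5/13 + 4/9×3/5 + 5/18×2/7
= 25/234 + 4/15 + 5/63 = 3709/8190

P = 3709/8190 ≈ 0.4529


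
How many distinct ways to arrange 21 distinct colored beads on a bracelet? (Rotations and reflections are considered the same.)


Free circular arrangements: rotations and reflections both identified.
(n-1)!/2 = 20!/2 = 2432902008176640000/2 = 1216451004088320000

1216451004088320000


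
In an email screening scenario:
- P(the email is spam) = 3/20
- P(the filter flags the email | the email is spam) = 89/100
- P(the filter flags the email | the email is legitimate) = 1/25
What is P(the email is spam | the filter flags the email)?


Using Bayes' theorem:
P(A|B) = P(B|A)·P(A) / P(B)

P(the filter flags the email) = 89/100 × 3/20 + 1/25 × 17/20
= 267/2000 + 17/500 = 67/400

P(the email is spam|the filter flags the email) = (267/2000) / (67/400) = 267/335

P(the email is spam|the filter flags the email) = 267/335 ≈ 79.70%


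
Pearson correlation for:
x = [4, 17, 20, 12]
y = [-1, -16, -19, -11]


n=4, Σx=53, Σy=-47, Σxy=-788, Σx²=849, Σy²=739
r = (4×(-788) - 53×(-47))/√((4×849 - 53²)(4×739 - (-47)²))
= -661/√(587×747) = -661/√438489 ≈ -661/662.1850 ≈ -0.9982

r ≈ -0.9982


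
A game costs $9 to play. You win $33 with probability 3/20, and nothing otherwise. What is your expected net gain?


E[gain] = (33-9)×3/20 + (-9)×17/20
= 18/5 - 153/20 = -81/20

Expected net gain = $-81/20 ≈ $-4.05


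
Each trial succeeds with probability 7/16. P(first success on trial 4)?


Geometric: P(X=4) = (1-p)^(k-1)×p = (9/16)^3×7/16 = 5103/65536

P(X=4) = 5103/65536 ≈ 7.79%


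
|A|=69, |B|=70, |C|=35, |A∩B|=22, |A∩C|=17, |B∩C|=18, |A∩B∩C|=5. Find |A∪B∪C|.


|A∪B∪C| = 69+70+35-22-17-18+5 = 122

|A∪B∪C| = 122


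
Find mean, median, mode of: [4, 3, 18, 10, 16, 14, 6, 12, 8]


Sorted: [3, 4, 6, 8, 10, 12, 14, 16, 18]
Mean = 91/9
Median = 10
Freq: {4: 1, 3: 1, 18: 1, 10: 1, 16: 1, 14: 1, 6: 1, 12: 1, 8: 1}
Mode: No mode

Mean=91/9, Median=10, Mode=No mode


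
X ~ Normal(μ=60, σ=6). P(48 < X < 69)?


z₁=(48-60)/6=-2.0, z₂=(69-60)/6=1.5
P = Φ(1.5) - Φ(-2.0) = 0.933193 - 0.022750 = 0.910443 ≈ 0.9104

P(48 < X < 69) ≈ 0.9104


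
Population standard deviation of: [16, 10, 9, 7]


Mean = 42/4 = 21/2
  (16-21/2)²=121/4
  (10-21/2)²=1/4
  (9-21/2)²=9/4
  (7-21/2)²=49/4
Σ(x-μ)² = 45
σ² = 45/4

σ = √(45/4) ≈ 3.3541


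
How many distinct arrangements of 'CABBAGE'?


Letters: 7, freq: {'C': 1, 'A': 2, 'B': 2, 'G': 1, 'E': 1}
7!/(1!×2!×2!×1!×1!) = 5040/4 = 1260

1260


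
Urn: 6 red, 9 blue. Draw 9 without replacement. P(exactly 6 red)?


Hypergeometric: C(6,6)×C(9,3)/C(15,9)
= 1×84/5005 = 12/715

P(X=6) = 12/715 ≈ 1.68%


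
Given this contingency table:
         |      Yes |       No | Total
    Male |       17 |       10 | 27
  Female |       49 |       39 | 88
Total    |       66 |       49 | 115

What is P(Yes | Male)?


P(Yes | Male) = 17/(17+10) = 17/27

P(Yes|Male) = 17/27 ≈ 62.96%


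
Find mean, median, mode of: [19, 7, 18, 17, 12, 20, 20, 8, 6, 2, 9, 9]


Sorted: [2, 6, 7, 8, 9, 9, 12, 17, 18, 19, 20, 20]
Mean = 147/12 = 49/4
Median = 21/2
Freq: {19: 1, 7: 1, 18: 1, 17: 1, 12: 1, 20: 2, 8: 1, 6: 1, 2: 1, 9: 2}
Mode: [9, 20]

Mean=49/4, Median=21/2, Mode=[9, 20]


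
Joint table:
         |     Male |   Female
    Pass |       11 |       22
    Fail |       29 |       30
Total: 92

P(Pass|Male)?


P(Pass|Male) = 11/(11+29) = 11/40

P = 11/40 ≈ 27.50%


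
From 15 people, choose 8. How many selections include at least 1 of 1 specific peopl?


Complement: C(15,8) - C(14,8) = 6435 - 3003 = 3432

3432


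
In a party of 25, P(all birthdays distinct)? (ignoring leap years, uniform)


P(all different) = Π(365-i)/365 for i=0..24
= (365/365)×(364/365)×...×(341/365)
= 0.431300

P ≈ 0.4313 ≈ 43.13%


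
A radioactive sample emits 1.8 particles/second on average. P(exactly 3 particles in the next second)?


Poisson(λ=1.8): P(X=3) = e^(-λ)×λ^k/k!
= e^(-1.8) × 1.8^3 / 3!
≈ 0.1652988882 × 5.832 / 6 ≈ 0.160671

P(X=3) ≈ 0.160671 ≈ 16.07%


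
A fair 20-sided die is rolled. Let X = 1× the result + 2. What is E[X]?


E[die] = (1+20)/2 = 21/2
E[X] = 1×21/2 + 2 = 25/2

E[X] = 25/2


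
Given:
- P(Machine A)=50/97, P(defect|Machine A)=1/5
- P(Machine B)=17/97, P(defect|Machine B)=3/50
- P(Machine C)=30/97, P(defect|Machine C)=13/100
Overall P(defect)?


P(B) = Σ P(B|Aᵢ)×P(Aᵢ)
  1/5×50/97 = 10/97
  3/50×17/97 = 51/4850
  13/100×30/97 = 39/970
Sum = 373/2425

P(defect) = 373/2425 ≈ 15.38%


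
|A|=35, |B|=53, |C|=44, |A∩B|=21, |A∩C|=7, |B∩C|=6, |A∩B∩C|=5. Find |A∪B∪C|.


|A∪B∪C| = 35+53+44-21-7-6+5 = 103

|A∪B∪C| = 103


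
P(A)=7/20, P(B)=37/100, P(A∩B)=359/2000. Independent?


P(A)×P(B) = 259/2000
P(A∩B) = 359/2000
Not equal → NOT independent

No, not independent


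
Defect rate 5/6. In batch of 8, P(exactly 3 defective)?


Binomial: P(X=3) = C(8,3)×p^3×(1-p)^5
= 56 × 125/216 × 1/7776 = 875/209952

P(X=3) = 875/209952 ≈ 0.42%


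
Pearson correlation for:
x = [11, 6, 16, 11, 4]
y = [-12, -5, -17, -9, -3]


n=5, Σx=48, Σy=-46, Σxy=-545, Σx²=550, Σy²=548
r = (5×(-545) - 48×(-46))/√((5×550 - 48²)(5×548 - (-46)²))
= -517/√(446×624) = -517/√278304 ≈ -517/527.5453 ≈ -0.9800

r ≈ -0.9800


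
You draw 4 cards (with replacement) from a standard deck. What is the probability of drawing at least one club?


P(not a club) = 39/52 = 3/4
P(none in 4 draws) = (3/4)^4 = 81/256
P(≥1 club) = 1 - 81/256 = 175/256

P = 175/256 ≈ 68.36%


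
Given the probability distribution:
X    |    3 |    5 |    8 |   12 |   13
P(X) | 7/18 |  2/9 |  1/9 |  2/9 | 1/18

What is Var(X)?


E[X] = 59/9
E[X²] = 518/9
Var(X) = E[X²] - (E[X])² = 518/9 - 3481/81 = 1181/81

Var(X) = 1181/81 ≈ 14.5802


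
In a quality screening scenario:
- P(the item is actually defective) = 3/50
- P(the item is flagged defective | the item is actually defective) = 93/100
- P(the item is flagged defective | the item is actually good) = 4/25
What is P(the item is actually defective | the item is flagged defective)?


Using Bayes' theorem:
P(A|B) = P(B|A)·P(A) / P(B)

P(the item is flagged defective) = 93/100 × 3/50 + 4/25 × 47/50
= 279/5000 + 94/625 = 1031/5000

P(the item is actually defective|the item is flagged defective) = (279/5000) / (1031/5000) = 279/1031

P(the item is actually defective|the item is flagged defective) = 279/1031 ≈ 27.06%


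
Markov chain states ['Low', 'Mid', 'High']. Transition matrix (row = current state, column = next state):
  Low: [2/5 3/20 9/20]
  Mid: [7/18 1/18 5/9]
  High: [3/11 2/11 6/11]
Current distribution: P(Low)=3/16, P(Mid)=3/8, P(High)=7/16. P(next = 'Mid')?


P(next=Mid) = Σᵢ P(now=i)×P(i→Mid)
= 3/16×3/20 + 3/8×1/18 + 7/16×2/11
= 9/320 + 1/48 + 7/88 = 1357/10560

P = 1357/10560 ≈ 0.1285


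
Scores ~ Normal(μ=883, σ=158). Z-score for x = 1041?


z = (x - μ)/σ = (1041 - 883)/158 = 1.0

z = 1.0


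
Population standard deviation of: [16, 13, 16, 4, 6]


Mean = 55/5 = 11
  (16-11)²=25
  (13-11)²=4
  (16-11)²=25
  (4-11)²=49
  (6-11)²=25
Σ(x-μ)² = 128
σ² = 128/5

σ = √(128/5) ≈ 5.0596


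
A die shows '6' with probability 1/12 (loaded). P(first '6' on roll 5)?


Geometric: P(X=5) = (1-p)^(k-1)×p = (11/12)^4×1/12 = 14641/248832

P(X=5) = 14641/248832 ≈ 5.88%


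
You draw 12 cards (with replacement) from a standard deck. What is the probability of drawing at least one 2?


P(not a 2) = 48/52 = 12/13
P(none in 12 draws) = (12/13)^12 = 8916100448256/23298085122481
P(≥1 2) = 1 - 8916100448256/23298085122481 = 14381984674225/23298085122481

P = 14381984674225/23298085122481 ≈ 61.73%


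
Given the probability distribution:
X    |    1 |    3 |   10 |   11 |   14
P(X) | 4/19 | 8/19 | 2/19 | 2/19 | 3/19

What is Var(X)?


E[X] = 112/19
E[X²] = 1106/19
Var(X) = E[X²] - (E[X])² = 1106/19 - 12544/361 = 8470/361

Var(X) = 8470/361 ≈ 23.4626


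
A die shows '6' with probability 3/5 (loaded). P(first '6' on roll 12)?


Geometric: P(X=12) = (1-p)^(k-1)×p = (2/5)^11×3/5 = 6144/244140625

P(X=12) = 6144/244140625 ≈ 0.00%


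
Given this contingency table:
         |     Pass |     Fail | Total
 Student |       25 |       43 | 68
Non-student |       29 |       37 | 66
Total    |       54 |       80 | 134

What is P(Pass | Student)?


P(Pass | Student) = 25/(25+43) = 25/68

P(Pass|Student) = 25/68 ≈ 36.76%


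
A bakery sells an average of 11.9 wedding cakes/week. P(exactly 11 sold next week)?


Poisson(λ=11.9): P(X=11) = e^(-λ)×λ^k/k!
= e^(-11.9) × 11.9^11 / 11!
≈ 6.790404807e-06 × 677667371024 / 39916800 ≈ 0.115281

P(X=11) ≈ 0.115281 ≈ 11.53%


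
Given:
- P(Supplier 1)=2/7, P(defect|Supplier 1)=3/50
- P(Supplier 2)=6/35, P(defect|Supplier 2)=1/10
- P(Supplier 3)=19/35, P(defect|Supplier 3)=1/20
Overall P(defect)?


P(B) = Σ P(B|Aᵢ)×P(Aᵢ)
  3/50×2/7 = 3/175
  1/10×6/35 = 3/175
  1/20×19/35 = 19/700
Sum = 43/700

P(defect) = 43/700 ≈ 6.14%


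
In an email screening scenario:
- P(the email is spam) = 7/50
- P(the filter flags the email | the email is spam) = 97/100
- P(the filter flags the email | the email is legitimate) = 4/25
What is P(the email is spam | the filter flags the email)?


Using Bayes' theorem:
P(A|B) = P(B|A)·P(A) / P(B)

P(the filter flags the email) = 97/100 × 7/50 + 4/25 × 43/50
= 679/5000 + 86/625 = 1367/5000

P(the email is spam|the filter flags the email) = (679/5000) / (1367/5000) = 679/1367

P(the email is spam|the filter flags the email) = 679/1367 ≈ 49.67%


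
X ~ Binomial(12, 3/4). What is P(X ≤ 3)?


P(X ≤ 3) = Σ P(X=i) for i=0..3
P(X=0) = 1/16777216
P(X=1) = 9/4194304
P(X=2) = 297/8388608
P(X=3) = 1485/4194304
Sum = 6571/16777216

P(X ≤ 3) = 6571/16777216 ≈ 0.04%


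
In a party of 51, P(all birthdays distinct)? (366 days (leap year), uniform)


P(all different) = Π(366-i)/366 for i=0..50
= (366/366)×(365/366)×...×(316/366)
= 0.025839

P ≈ 0.0258 ≈ 2.58%


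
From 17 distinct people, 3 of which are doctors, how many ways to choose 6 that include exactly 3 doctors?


Choose 3 of the 3 doctors and 3 of the other 14 people:
C(3,3)×C(14,3) = 1×364 = 364

364


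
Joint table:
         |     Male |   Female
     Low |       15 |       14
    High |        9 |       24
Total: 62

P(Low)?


P(Low) = (15+14)/62 = 29/62

P(Low) = 29/62 ≈ 46.77%


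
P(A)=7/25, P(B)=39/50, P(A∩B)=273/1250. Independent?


P(A)×P(B) = 273/1250
P(A∩B) = 273/1250
Equal ✓ → Independent

Yes, independent


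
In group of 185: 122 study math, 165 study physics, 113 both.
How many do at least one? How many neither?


|A∪B| = 122+165-113 = 174
Neither = 185-174 = 11

At least one: 174; Neither: 11


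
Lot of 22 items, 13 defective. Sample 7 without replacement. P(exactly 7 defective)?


Hypergeometric: C(13,7)×C(9,0)/C(22,7)
= 1716×1/170544 = 13/1292

P(X=7) = 13/1292 ≈ 1.01%


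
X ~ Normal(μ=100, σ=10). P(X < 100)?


z = (100-100)/10 = 0.0
P(Z < 0.0) = 0.5000

P(X < 100) ≈ 0.5000


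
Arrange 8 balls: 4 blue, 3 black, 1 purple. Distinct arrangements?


8!/(4!×3!×1!) = 280

280


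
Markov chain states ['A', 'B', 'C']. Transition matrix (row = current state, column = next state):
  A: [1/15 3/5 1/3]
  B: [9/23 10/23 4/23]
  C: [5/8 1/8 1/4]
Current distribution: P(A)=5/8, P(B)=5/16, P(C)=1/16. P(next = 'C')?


P(next=C) = Σᵢ P(now=i)×P(i→C)
= 5/8×1/3 + 5/16×4/23 + 1/16×1/4
= 5/24 + 5/92 + 1/64 = 1229/4416

P = 1229/4416 ≈ 0.2783


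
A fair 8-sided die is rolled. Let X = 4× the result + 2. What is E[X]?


E[die] = (1+8)/2 = 9/2
E[X] = 4×9/2 + 2 = 20

E[X] = 20


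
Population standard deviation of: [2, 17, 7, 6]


Mean = 32/4 = 8
  (2-8)²=36
  (17-8)²=81
  (7-8)²=1
  (6-8)²=4
Σ(x-μ)² = 122
σ² = 122/4 = 61/2

σ = √(61/2) ≈ 5.5227


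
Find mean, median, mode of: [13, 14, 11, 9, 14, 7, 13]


Sorted: [7, 9, 11, 13, 13, 14, 14]
Mean = 81/7
Median = 13
Freq: {13: 2, 14: 2, 11: 1, 9: 1, 7: 1}
Mode: [13, 14]

Mean=81/7, Median=13, Mode=[13, 14]


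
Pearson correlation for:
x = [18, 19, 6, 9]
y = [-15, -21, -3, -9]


n=4, Σx=52, Σy=-48, Σxy=-768, Σx²=802, Σy²=756
r = (4×(-768) - 52×(-48))/√((4×802 - 52²)(4×756 - (-48)²))
= -576/√(504×720) = -576/√362880 ≈ -576/602.3952 ≈ -0.9562

r ≈ -0.9562


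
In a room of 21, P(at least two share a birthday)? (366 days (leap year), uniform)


P(all different) = Π(366-i)/366 for i=0..20
= 0.557221
P(match) = 1 - 0.557221 = 0.442779

P ≈ 0.4428 ≈ 44.28%


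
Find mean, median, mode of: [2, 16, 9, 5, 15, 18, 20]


Sorted: [2, 5, 9, 15, 16, 18, 20]
Mean = 85/7
Median = 15
Freq: {2: 1, 16: 1, 9: 1, 5: 1, 15: 1, 18: 1, 20: 1}
Mode: No mode

Mean=85/7, Median=15, Mode=No mode


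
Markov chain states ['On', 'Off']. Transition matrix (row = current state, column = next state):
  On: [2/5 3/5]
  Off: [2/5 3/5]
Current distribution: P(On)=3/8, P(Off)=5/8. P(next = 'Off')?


P(next=Off) = Σᵢ P(now=i)×P(i→Off)
= 3/8×3/5 + 5/8×3/5
= 9/40 + 3/8 = 3/5

P = 3/5 ≈ 0.6000


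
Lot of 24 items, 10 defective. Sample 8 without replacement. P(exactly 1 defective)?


Hypergeometric: C(10,1)×C(14,7)/C(24,8)
= 10×3432/735471 = 1040/22287

P(X=1) = 1040/22287 ≈ 4.67%


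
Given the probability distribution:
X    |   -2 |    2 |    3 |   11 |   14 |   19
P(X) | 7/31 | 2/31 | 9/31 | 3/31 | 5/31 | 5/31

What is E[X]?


E[X] = Σ x·P(X=x)
= (-2)×(7/31) + (2)×(2/31) + (3)×(9/31) + (11)×(3/31) + (14)×(5/31) + (19)×(5/31)
= 215/31

E[X] = 215/31


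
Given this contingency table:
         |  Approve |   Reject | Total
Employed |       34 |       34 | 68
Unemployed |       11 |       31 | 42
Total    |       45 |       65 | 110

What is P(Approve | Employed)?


P(Approve | Employed) = 34/(34+34) = 34/68 = 1/2

P(Approve|Employed) = 1/2 ≈ 50.00%


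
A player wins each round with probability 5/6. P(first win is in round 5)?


Geometric: P(X=5) = (1-p)^(k-1)×p = (1/6)^4×5/6 = 5/7776

P(X=5) = 5/7776 ≈ 0.06%


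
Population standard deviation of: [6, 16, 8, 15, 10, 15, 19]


Mean = 89/7
  (6-89/7)²=2209/49
  (16-89/7)²=529/49
  (8-89/7)²=1089/49
  (15-89/7)²=256/49
  (10-89/7)²=361/49
  (15-89/7)²=256/49
  (19-89/7)²=1936/49
Σ(x-μ)² = 948/7
σ² = (948/7)/7 = 948/49

σ = √(948/49) ≈ 4.3985


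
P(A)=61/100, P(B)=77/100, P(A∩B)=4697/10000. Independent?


P(A)×P(B) = 4697/10000
P(A∩B) = 4697/10000
Equal ✓ → Independent

Yes, independent


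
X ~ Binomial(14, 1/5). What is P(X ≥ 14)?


P(X ≥ 14) = Σ P(X=i) for i=14..14
P(X=14) = 1/6103515625
Sum = 1/6103515625

P(X ≥ 14) = 1/6103515625 ≈ 0.00%


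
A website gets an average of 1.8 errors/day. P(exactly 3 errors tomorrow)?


Poisson(λ=1.8): P(X=3) = e^(-λ)×λ^k/k!
= e^(-1.8) × 1.8^3 / 3!
≈ 0.1652988882 × 5.832 / 6 ≈ 0.160671

P(X=3) ≈ 0.160671 ≈ 16.07%


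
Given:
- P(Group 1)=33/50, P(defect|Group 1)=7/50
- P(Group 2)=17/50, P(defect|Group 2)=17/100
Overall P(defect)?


P(B) = Σ P(B|Aᵢ)×P(Aᵢ)
  7/50×33/50 = 231/2500
  17/100×17/50 = 289/5000
Sum = 751/5000

P(defect) = 751/5000 ≈ 15.02%


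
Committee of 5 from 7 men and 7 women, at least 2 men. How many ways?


Count by #men:
  2M,3W: C(7,2)×C(7,3)=735
  3M,2W: C(7,3)×C(7,2)=735
  4M,1W: C(7,4)×C(7,1)=245
  5M,0W: C(7,5)×C(7,0)=21
Total = 1736

1736


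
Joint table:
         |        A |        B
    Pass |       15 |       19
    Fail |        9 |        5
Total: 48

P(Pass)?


P(Pass) = (15+19)/48 = 34/48 = 17/24

P(Pass) = 17/24 ≈ 70.83%


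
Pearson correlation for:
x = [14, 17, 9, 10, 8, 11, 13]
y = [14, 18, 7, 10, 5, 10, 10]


n=7, Σx=82, Σy=74, Σxy=945, Σx²=1020, Σy²=894
r = (7×945 - 82×74)/√((7×1020 - 82²)(7×894 - 74²))
= 547/√(416×782) = 547/√325312 ≈ 547/570.3613 ≈ 0.9590

r ≈ 0.9590


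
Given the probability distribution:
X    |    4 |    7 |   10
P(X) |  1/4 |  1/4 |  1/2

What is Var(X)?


E[X] = 31/4
E[X²] = 265/4
Var(X) = E[X²] - (E[X])² = 265/4 - 961/16 = 99/16

Var(X) = 99/16 ≈ 6.1875


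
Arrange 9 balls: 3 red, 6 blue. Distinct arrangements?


9!/(3!×6!) = 84

84


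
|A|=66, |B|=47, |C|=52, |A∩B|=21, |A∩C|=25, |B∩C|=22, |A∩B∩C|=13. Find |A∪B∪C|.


|A∪B∪C| = 66+47+52-21-25-22+13 = 110

|A∪B∪C| = 110


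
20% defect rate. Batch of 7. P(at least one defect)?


P(all good) = (4/5)^7 = 16384/78125
P(≥1 defect) = 61741/78125

P = 61741/78125 ≈ 79.03%


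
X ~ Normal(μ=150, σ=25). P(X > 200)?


z = (200-150)/25 = 2.0
P(X > 200) = 1 - P(Z ≤ 2.0) = 1 - 0.9772 = 0.0228

P(X > 200) ≈ 0.0228


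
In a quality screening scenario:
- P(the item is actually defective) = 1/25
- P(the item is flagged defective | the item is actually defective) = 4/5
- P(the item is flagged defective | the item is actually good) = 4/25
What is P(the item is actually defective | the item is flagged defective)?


Using Bayes' theorem:
P(A|B) = P(B|A)·P(A) / P(B)

P(the item is flagged defective) = 4/5 × 1/25 + 4/25 × 24/25
= 4/125 + 96/625 = 116/625

P(the item is actually defective|the item is flagged defective) = (4/125) / (116/625) = 5/29

P(the item is actually defective|the item is flagged defective) = 5/29 ≈ 17.24%


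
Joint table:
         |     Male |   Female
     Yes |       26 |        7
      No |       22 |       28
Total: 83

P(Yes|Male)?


P(Yes|Male) = 26/(26+22) = 26/48 = 13/24

P = 13/24 ≈ 54.17%


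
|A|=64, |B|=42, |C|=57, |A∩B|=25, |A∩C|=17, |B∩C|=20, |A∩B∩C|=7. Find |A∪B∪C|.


|A∪B∪C| = 64+42+57-25-17-20+7 = 108

|A∪B∪C| = 108


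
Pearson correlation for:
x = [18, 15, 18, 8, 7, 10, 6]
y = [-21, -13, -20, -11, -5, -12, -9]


n=7, Σx=82, Σy=-91, Σxy=-1230, Σx²=1122, Σy²=1381
r = (7×(-1230) - 82×(-91))/√((7×1122 - 82²)(7×1381 - (-91)²))
= -1148/√(1130×1386) = -1148/√1566180 ≈ -1148/1251.4711 ≈ -0.9173

r ≈ -0.9173


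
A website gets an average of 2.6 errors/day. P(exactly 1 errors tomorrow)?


Poisson(λ=2.6): P(X=1) = e^(-λ)×λ^k/k!
= e^(-2.6) × 2.6^1 / 1!
≈ 0.07427357821 × 2.6 / 1 ≈ 0.193111

P(X=1) ≈ 0.193111 ≈ 19.31%


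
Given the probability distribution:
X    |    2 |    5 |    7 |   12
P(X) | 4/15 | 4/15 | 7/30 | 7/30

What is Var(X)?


E[X] = 63/10
E[X²] = 1583/30
Var(X) = E[X²] - (E[X])² = 1583/30 - 3969/100 = 3923/300

Var(X) = 3923/300 ≈ 13.0767


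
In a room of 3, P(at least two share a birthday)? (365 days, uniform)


P(all different) = Π(365-i)/365 for i=0..2
= 0.991796
P(match) = 1 - 0.991796 = 0.008204

P ≈ 0.0082 ≈ 0.82%


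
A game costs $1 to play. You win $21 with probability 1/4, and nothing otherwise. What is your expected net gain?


E[gain] = (21-1)×1/4 + (-1)×3/4
= 5 - 3/4 = 17/4

Expected net gain = $17/4 ≈ $4.25


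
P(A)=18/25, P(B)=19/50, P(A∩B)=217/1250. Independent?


P(A)×P(B) = 171/625
P(A∩B) = 217/1250
Not equal → NOT independent

No, not independent


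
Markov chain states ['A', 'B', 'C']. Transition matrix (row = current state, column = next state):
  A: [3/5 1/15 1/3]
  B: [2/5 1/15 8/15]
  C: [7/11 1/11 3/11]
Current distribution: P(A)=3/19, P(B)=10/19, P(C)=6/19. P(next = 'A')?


P(next=A) = Σᵢ P(now=i)×P(i→A)
= 3/19×3/5 + 10/19×2/5 + 6/19×7/11
= 9/95 + 4/19 + 42/209 = 529/1045

P = 529/1045 ≈ 0.5062


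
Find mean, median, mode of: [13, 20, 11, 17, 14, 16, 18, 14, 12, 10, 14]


Sorted: [10, 11, 12, 13, 14, 14, 14, 16, 17, 18, 20]
Mean = 159/11
Median = 14
Freq: {13: 1, 20: 1, 11: 1, 17: 1, 14: 3, 16: 1, 18: 1, 12: 1, 10: 1}
Mode: [14]

Mean=159/11, Median=14, Mode=14


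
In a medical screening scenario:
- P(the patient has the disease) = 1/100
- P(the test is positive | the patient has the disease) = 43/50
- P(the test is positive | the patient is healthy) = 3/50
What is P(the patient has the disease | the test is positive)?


Using Bayes' theorem:
P(A|B) = P(B|A)·P(A) / P(B)

P(the test is positive) = 43/50 × 1/100 + 3/50 × 99/100
= 43/5000 + 297/5000 = 17/250

P(the patient has the disease|the test is positive) = (43/5000) / (17/250) = 43/340

P(the patient has the disease|the test is positive) = 43/340 ≈ 12.65%


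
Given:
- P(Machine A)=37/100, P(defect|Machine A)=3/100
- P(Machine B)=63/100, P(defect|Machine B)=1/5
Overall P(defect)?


P(B) = Σ P(B|Aᵢ)×P(Aᵢ)
  3/100×37/100 = 111/10000
  1/5×63/100 = 63/500
Sum = 1371/10000

P(defect) = 1371/10000 ≈ 13.71%


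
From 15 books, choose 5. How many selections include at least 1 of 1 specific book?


Complement: C(15,5) - C(14,5) = 3003 - 2002 = 1001

1001


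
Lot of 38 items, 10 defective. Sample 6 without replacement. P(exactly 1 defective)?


Hypergeometric: C(10,1)×C(28,5)/C(38,6)
= 10×98280/2760681 = 46800/131461

P(X=1) = 46800/131461 ≈ 35.60%


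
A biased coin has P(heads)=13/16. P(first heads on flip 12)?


Geometric: P(X=12) = (1-p)^(k-1)×p = (3/16)^11×13/16 = 2302911/281474976710656

P(X=12) = 2302911/281474976710656 ≈ 0.00%


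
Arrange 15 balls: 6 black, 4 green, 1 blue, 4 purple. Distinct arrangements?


15!/(6!×4!×1!×4!) = 3153150

3153150


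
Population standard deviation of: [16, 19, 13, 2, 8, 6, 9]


Mean = 73/7
  (16-73/7)²=1521/49
  (19-73/7)²=3600/49
  (13-73/7)²=324/49
  (2-73/7)²=3481/49
  (8-73/7)²=289/49
  (6-73/7)²=961/49
  (9-73/7)²=100/49
Σ(x-μ)² = 1468/7
σ² = (1468/7)/7 = 1468/49

σ = √(1468/49) ≈ 5.4735


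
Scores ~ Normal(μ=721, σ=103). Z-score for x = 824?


z = (x - μ)/σ = (824 - 721)/103 = 1.0

z = 1.0


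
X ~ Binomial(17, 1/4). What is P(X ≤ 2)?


P(X ≤ 2) = Σ P(X=i) for i=0..2
P(X=0) = 129140163/17179869184
P(X=1) = 731794257/17179869184
P(X=2) = 243931419/2147483648
Sum = 703096443/4294967296

P(X ≤ 2) = 703096443/4294967296 ≈ 16.37%


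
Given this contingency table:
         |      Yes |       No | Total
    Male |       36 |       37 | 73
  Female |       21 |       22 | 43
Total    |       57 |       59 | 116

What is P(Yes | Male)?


P(Yes | Male) = 36/(36+37) = 36/73

P(Yes|Male) = 36/73 ≈ 49.32%


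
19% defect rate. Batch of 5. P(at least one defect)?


P(all good) = (81/100)^5 = 3486784401/10000000000
P(≥1 defect) = 6513215599/10000000000

P = 6513215599/10000000000 ≈ 65.13%


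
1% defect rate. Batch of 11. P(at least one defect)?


P(all good) = (99/100)^11 = 8953382542587164451099/10000000000000000000000
P(≥1 defect) = 1046617457412835548901/10000000000000000000000

P = 1046617457412835548901/10000000000000000000000 ≈ 10.47%


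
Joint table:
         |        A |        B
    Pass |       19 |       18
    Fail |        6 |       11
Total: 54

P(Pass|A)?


P(Pass|A) = 19/(19+6) = 19/25

P = 19/25 ≈ 76.00%


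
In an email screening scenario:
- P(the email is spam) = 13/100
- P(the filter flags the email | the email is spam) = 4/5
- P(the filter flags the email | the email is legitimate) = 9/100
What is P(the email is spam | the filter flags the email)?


Using Bayes' theorem:
P(A|B) = P(B|A)·P(A) / P(B)

P(the filter flags the email) = 4/5 × 13/100 + 9/100 × 87/100
= 13/125 + 783/10000 = 1823/10000

P(the email is spam|the filter flags the email) = (13/125) / (1823/10000) = 1040/1823

P(the email is spam|the filter flags the email) = 1040/1823 ≈ 57.05%


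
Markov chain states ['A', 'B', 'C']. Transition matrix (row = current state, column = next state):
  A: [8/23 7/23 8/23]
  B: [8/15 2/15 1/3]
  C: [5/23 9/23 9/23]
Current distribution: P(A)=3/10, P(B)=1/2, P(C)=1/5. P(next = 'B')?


P(next=B) = Σᵢ P(now=i)×P(i→B)
= 3/10×7/23 + 1/2×2/15 + 1/5×9/23
= 21/230 + 1/15 + 9/115 = 163/690

P = 163/690 ≈ 0.2362


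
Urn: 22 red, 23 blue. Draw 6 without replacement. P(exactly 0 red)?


Hypergeometric: C(22,0)×C(23,6)/C(45,6)
= 1×100947/8145060 = 437/35260

P(X=0) = 437/35260 ≈ 1.24%


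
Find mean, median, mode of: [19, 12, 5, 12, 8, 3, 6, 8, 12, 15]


Sorted: [3, 5, 6, 8, 8, 12, 12, 12, 15, 19]
Mean = 100/10 = 10
Median = 10
Freq: {19: 1, 12: 3, 5: 1, 8: 2, 3: 1, 6: 1, 15: 1}
Mode: [12]

Mean=10, Median=10, Mode=12


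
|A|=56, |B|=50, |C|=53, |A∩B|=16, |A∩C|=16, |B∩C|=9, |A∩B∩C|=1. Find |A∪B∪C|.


|A∪B∪C| = 56+50+53-16-16-9+1 = 119

|A∪B∪C| = 119


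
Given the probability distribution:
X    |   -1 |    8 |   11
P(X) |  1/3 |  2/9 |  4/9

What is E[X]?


E[X] = Σ x·P(X=x)
= (-1)×(1/3) + (8)×(2/9) + (11)×(4/9)
= 19/3

E[X] = 19/3


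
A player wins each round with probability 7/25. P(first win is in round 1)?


Geometric: P(X=1) = (1-p)^(k-1)×p = (18/25)^0×7/25 = 7/25

P(X=1) = 7/25 ≈ 28.00%


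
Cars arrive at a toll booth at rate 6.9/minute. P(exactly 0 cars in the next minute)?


Poisson(λ=6.9): P(X=0) = e^(-λ)×λ^k/k!
= e^(-6.9) × 6.9^0 / 0!
≈ 0.001007785429 × 1 / 1 ≈ 0.001008

P(X=0) ≈ 0.001008 ≈ 0.10%


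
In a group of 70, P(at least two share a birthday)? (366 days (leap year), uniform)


P(all different) = Π(366-i)/366 for i=0..69
= 0.000858
P(match) = 1 - 0.000858 = 0.999142

P ≈ 0.9991 ≈ 99.91%


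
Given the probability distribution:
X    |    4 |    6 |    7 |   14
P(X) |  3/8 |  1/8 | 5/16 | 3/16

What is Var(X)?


E[X] = 113/16
E[X²] = 1001/16
Var(X) = E[X²] - (E[X])² = 1001/16 - 12769/256 = 3247/256

Var(X) = 3247/256 ≈ 12.6836


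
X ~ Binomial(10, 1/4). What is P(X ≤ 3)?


P(X ≤ 3) = Σ P(X=i) for i=0..3
P(X=0) = 59049/1048576
P(X=1) = 98415/524288
P(X=2) = 295245/1048576
P(X=3) = 32805/131072
Sum = 203391/262144

P(X ≤ 3) = 203391/262144 ≈ 77.59%


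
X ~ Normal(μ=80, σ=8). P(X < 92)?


z = (92-80)/8 = 1.5
P(Z < 1.5) = 0.9332

P(X < 92) ≈ 0.9332


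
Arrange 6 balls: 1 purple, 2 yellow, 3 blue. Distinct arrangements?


6!/(1!×2!×3!) = 60

60


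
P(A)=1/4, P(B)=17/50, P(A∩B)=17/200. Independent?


P(A)×P(B) = 17/200
P(A∩B) = 17/200
Equal ✓ → Independent

Yes, independent


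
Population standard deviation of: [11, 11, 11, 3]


Mean = 36/4 = 9
  (11-9)²=4
  (11-9)²=4
  (11-9)²=4
  (3-9)²=36
Σ(x-μ)² = 48
σ² = 48/4 = 12

σ = √(12) ≈ 3.4641


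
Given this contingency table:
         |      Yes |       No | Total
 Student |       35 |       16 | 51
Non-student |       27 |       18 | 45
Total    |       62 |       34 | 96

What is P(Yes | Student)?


P(Yes | Student) = 35/(35+16) = 35/51

P(Yes|Student) = 35/51 ≈ 68.63%


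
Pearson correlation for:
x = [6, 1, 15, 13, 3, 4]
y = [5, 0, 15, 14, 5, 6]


n=6, Σx=42, Σy=45, Σxy=476, Σx²=456, Σy²=507
r = (6×476 - 42×45)/√((6×456 - 42²)(6×507 - 45²))
= 966/√(972×1017) = 966/√988524 ≈ 966/994.2454 ≈ 0.9716

r ≈ 0.9716


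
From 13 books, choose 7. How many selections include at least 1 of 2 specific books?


Complement: C(13,7) - C(11,7) = 1716 - 330 = 1386

1386


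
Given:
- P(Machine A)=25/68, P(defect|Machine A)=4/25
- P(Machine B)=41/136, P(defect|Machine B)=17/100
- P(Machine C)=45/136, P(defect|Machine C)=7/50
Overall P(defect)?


P(B) = Σ P(B|Aᵢ)×P(Aᵢ)
  4/25×25/68 = 1/17
  17/100×41/136 = 41/800
  7/50×45/136 = 63/1360
Sum = 2127/13600

P(defect) = 2127/13600 ≈ 15.64%


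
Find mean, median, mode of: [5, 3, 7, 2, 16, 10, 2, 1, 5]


Sorted: [1, 2, 2, 3, 5, 5, 7, 10, 16]
Mean = 51/9 = 17/3
Median = 5
Freq: {5: 2, 3: 1, 7: 1, 2: 2, 16: 1, 10: 1, 1: 1}
Mode: [2, 5]

Mean=17/3, Median=5, Mode=[2, 5]


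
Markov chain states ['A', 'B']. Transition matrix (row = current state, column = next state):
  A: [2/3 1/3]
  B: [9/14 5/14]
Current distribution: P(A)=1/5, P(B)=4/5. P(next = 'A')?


P(next=A) = Σᵢ P(now=i)×P(i→A)
= 1/5×2/3 + 4/5×9/14
= 2/15 + 18/35 = 68/105

P = 68/105 ≈ 0.6476


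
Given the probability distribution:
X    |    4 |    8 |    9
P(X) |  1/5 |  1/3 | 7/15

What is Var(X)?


E[X] = 23/3
E[X²] = 187/3
Var(X) = E[X²] - (E[X])² = 187/3 - 529/9 = 32/9

Var(X) = 32/9 ≈ 3.5556


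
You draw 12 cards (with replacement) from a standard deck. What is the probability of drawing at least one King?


P(not a King) = 48/52 = 12/13
P(none in 12 draws) = (12/13)^12 = 8916100448256/23298085122481
P(≥1 King) = 1 - 8916100448256/23298085122481 = 14381984674225/23298085122481

P = 14381984674225/23298085122481 ≈ 61.73%


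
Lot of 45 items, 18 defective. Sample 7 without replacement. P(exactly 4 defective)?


Hypergeometric: C(18,4)×C(27,3)/C(45,7)
= 3060×2925/45379620 = 3825/19393

P(X=4) = 3825/19393 ≈ 19.72%


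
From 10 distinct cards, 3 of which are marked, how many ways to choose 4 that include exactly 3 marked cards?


Choose 3 of the 3 marked cards and 1 of the other 7 cards:
C(3,3)×C(7,1) = 1×7 = 7

7


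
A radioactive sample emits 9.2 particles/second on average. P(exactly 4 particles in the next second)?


Poisson(λ=9.2): P(X=4) = e^(-λ)×λ^k/k!
= e^(-9.2) × 9.2^4 / 4!
≈ 0.0001010394018 × 7163.9296 / 24 ≈ 0.030160

P(X=4) ≈ 0.030160 ≈ 3.02%


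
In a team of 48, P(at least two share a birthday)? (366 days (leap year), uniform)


P(all different) = Π(366-i)/366 for i=0..47
= 0.039768
P(match) = 1 - 0.039768 = 0.960232

P ≈ 0.9602 ≈ 96.02%


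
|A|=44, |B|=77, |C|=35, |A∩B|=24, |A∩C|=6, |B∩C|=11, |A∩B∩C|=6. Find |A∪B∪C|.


|A∪B∪C| = 44+77+35-24-6-11+6 = 121

|A∪B∪C| = 121


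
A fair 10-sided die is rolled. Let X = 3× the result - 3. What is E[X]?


E[die] = (1+10)/2 = 11/2
E[X] = 3×11/2 - 3 = 27/2

E[X] = 27/2


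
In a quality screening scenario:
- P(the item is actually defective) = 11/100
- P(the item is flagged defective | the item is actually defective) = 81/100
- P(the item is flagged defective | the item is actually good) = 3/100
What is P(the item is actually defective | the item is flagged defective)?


Using Bayes' theorem:
P(A|B) = P(B|A)·P(A) / P(B)

P(the item is flagged defective) = 81/100 × 11/100 + 3/100 × 89/100
= 891/10000 + 267/10000 = 579/5000

P(the item is actually defective|the item is flagged defective) = (891/10000) / (579/5000) = 297/386

P(the item is actually defective|the item is flagged defective) = 297/386 ≈ 76.94%


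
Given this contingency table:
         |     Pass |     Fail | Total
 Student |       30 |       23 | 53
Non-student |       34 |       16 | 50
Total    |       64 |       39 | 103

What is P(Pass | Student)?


P(Pass | Student) = 30/(30+23) = 30/53

P(Pass|Student) = 30/53 ≈ 56.60%


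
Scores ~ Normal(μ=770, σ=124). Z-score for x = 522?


z = (x - μ)/σ = (522 - 770)/124 = -2.0

z = -2.0


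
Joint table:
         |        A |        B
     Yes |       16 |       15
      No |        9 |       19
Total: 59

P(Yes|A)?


P(Yes|A) = 16/(16+9) = 16/25

P = 16/25 ≈ 64.00%


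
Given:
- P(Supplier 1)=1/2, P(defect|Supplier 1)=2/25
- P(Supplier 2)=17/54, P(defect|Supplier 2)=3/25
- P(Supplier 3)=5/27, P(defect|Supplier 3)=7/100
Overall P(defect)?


P(B) = Σ P(B|Aᵢ)×P(Aᵢ)
  2/25×1/2 = 1/25
  3/25×17/54 = 17/450
  7/100×5/27 = 7/540
Sum = 49/540

P(defect) = 49/540 ≈ 9.07%


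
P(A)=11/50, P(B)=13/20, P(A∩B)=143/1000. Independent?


P(A)×P(B) = 143/1000
P(A∩B) = 143/1000
Equal ✓ → Independent

Yes, independent


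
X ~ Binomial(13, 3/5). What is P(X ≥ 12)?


P(X ≥ 12) = Σ P(X=i) for i=12..13
P(X=12) = 13817466/1220703125
P(X=13) = 1594323/1220703125
Sum = 15411789/1220703125

P(X ≥ 12) = 15411789/1220703125 ≈ 1.26%


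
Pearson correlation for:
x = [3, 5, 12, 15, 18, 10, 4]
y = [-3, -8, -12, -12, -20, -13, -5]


n=7, Σx=67, Σy=-73, Σxy=-883, Σx²=843, Σy²=955
r = (7×(-883) - 67×(-73))/√((7×843 - 67²)(7×955 - (-73)²))
= -1290/√(1412×1356) = -1290/√1914672 ≈ -1290/1383.7167 ≈ -0.9323

r ≈ -0.9323


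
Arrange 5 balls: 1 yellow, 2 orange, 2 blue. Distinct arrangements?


5!/(1!×2!×2!) = 30

30


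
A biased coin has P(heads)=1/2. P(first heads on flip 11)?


Geometric: P(X=11) = (1-p)^(k-1)×p = (1/2)^10×1/2 = 1/2048

P(X=11) = 1/2048 ≈ 0.05%


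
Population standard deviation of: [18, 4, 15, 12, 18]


Mean = 67/5
  (18-67/5)²=529/25
  (4-67/5)²=2209/25
  (15-67/5)²=64/25
  (12-67/5)²=49/25
  (18-67/5)²=529/25
Σ(x-μ)² = 676/5
σ² = (676/5)/5 = 676/25

σ = √(676/25) ≈ 5.2000


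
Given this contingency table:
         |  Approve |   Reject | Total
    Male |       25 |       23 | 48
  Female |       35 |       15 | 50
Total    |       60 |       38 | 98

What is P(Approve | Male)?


P(Approve | Male) = 25/(25+23) = 25/48

P(Approve|Male) = 25/48 ≈ 52.08%


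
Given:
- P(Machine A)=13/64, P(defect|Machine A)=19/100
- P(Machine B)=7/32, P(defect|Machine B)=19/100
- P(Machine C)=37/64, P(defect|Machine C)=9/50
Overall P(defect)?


P(B) = Σ P(B|Aᵢ)×P(Aᵢ)
  19/100×13/64 = 247/6400
  19/100×7/32 = 133/3200
  9/50×37/64 = 333/3200
Sum = 1179/6400

P(defect) = 1179/6400 ≈ 18.42%


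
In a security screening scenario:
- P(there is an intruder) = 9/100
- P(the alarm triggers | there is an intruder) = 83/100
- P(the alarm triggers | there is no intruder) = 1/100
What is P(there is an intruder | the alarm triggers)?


Using Bayes' theorem:
P(A|B) = P(B|A)·P(A) / P(B)

P(the alarm triggers) = 83/100 × 9/100 + 1/100 × 91/100
= 747/10000 + 91/10000 = 419/5000

P(there is an intruder|the alarm triggers) = (747/10000) / (419/5000) = 747/838

P(there is an intruder|the alarm triggers) = 747/838 ≈ 89.14%


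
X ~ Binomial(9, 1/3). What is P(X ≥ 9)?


P(X ≥ 9) = Σ P(X=i) for i=9..9
P(X=9) = 1/19683
Sum = 1/19683

P(X ≥ 9) = 1/19683 ≈ 0.01%


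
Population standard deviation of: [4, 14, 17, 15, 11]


Mean = 61/5
  (4-61/5)²=1681/25
  (14-61/5)²=81/25
  (17-61/5)²=576/25
  (15-61/5)²=196/25
  (11-61/5)²=36/25
Σ(x-μ)² = 514/5
σ² = (514/5)/5 = 514/25

σ = √(514/25) ≈ 4.5343


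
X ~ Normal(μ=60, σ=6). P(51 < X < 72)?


z₁=(51-60)/6=-1.5, z₂=(72-60)/6=2.0
P = Φ(2.0) - Φ(-1.5) = 0.977250 - 0.066807 = 0.910443 ≈ 0.9104

P(51 < X < 72) ≈ 0.9104


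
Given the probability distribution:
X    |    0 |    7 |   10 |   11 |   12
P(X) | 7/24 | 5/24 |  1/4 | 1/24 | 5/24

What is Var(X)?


E[X] = 83/12
E[X²] = 281/4
Var(X) = E[X²] - (E[X])² = 281/4 - 6889/144 = 3227/144

Var(X) = 3227/144 ≈ 22.4097


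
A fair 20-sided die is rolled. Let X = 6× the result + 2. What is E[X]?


E[die] = (1+20)/2 = 21/2
E[X] = 6×21/2 + 2 = 65

E[X] = 65


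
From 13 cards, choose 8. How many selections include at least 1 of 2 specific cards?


Complement: C(13,8) - C(11,8) = 1287 - 165 = 1122

1122


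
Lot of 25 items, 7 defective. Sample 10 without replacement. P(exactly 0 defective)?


Hypergeometric: C(7,0)×C(18,10)/C(25,10)
= 1×43758/3268760 = 117/8740

P(X=0) = 117/8740 ≈ 1.34%


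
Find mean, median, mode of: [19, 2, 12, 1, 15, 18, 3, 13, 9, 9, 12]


Sorted: [1, 2, 3, 9, 9, 12, 12, 13, 15, 18, 19]
Mean = 113/11
Median = 12
Freq: {19: 1, 2: 1, 12: 2, 1: 1, 15: 1, 18: 1, 3: 1, 13: 1, 9: 2}
Mode: [9, 12]

Mean=113/11, Median=12, Mode=[9, 12]


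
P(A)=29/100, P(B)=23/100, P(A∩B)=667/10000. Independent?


P(A)×P(B) = 667/10000
P(A∩B) = 667/10000
Equal ✓ → Independent

Yes, independent


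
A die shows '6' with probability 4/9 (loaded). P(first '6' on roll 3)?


Geometric: P(X=3) = (1-p)^(k-1)×p = (5/9)^2×4/9 = 100/729

P(X=3) = 100/729 ≈ 13.72%


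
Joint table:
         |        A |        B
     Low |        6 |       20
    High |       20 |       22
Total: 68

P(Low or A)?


P(Low∨A) = P(Low) + P(A) - P(Low∧A)
= (26 + 26 - 6)/68 = 46/68 = 23/34

P = 23/34 ≈ 67.65%


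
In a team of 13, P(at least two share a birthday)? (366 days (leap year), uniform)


P(all different) = Π(366-i)/366 for i=0..12
= 0.806071
P(match) = 1 - 0.806071 = 0.193929

P ≈ 0.1939 ≈ 19.39%


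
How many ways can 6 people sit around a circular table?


Circular arrangements of 6 distinct objects: fix one position to break rotational symmetry.
(n-1)! = 5! = 120

120


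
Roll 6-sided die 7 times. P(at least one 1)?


P(no 1)^7 = (5/6)^7 = 78125/279936
P(≥1) = 1 - 78125/279936 = 201811/279936

P = 201811/279936 ≈ 72.09%


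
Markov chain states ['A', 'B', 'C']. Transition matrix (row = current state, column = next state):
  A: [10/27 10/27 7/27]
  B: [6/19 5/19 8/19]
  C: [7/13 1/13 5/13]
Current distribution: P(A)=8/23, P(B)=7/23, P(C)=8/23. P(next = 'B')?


P(next=B) = Σᵢ P(now=i)×P(i→B)
= 8/23×10/27 + 7/23×5/19 + 8/23×1/13
= 80/621 + 35/437 + 8/299 = 36149/153387

P = 36149/153387 ≈ 0.2357


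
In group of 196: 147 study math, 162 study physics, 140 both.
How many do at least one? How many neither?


|A∪B| = 147+162-140 = 169
Neither = 196-169 = 27

At least one: 169; Neither: 27
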